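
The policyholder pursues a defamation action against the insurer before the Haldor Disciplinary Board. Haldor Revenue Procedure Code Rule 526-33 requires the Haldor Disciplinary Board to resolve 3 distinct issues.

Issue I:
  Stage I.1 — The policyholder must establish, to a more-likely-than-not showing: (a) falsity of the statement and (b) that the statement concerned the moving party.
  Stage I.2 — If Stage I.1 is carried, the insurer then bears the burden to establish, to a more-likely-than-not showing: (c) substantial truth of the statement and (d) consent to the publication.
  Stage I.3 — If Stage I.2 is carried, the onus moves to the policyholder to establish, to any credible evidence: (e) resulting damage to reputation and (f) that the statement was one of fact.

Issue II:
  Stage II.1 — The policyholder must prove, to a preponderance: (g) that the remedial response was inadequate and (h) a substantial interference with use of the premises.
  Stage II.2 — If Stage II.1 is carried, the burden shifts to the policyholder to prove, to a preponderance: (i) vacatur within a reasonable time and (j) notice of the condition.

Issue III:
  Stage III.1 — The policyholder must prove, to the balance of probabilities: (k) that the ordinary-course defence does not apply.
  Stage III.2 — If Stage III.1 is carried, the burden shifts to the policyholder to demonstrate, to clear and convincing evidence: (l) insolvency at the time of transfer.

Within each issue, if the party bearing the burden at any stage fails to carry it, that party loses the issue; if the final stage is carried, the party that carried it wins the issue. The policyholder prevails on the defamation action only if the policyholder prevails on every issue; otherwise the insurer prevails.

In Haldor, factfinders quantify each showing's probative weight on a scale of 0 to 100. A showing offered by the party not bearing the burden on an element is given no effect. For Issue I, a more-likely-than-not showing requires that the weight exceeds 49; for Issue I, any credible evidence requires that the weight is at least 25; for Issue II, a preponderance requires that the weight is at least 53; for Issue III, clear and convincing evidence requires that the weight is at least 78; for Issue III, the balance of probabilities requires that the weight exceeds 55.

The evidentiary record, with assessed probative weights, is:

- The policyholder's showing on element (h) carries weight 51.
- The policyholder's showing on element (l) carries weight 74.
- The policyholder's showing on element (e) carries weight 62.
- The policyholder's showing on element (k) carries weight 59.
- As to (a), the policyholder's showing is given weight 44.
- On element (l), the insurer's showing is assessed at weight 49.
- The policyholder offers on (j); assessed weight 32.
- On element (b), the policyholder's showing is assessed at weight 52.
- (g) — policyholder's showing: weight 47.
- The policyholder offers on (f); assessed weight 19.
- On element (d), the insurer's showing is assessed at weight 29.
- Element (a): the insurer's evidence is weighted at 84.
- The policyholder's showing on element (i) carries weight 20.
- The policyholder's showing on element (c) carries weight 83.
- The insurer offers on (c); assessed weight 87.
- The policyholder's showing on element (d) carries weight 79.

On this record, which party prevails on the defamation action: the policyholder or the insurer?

insurer

— Issue I —
Stage I.1 — burden on policyholder; standard: a more-likely-than-not showing (weight exceeds 49).
    (a): 44 (insurer's 84 disregarded) ≤ 49 [not met]
    (b): 52 > 49 [met]
  The policyholder does not carry Stage I.1.
So the insurer prevails on this issue.
— Issue II —
At Stage II.1 the policyholder must meet a preponderance (weight is at least 53): on (g) the weight is 47, which does not reach 53, so (g) does not meet the standard; on (h) the weight is 51, < 53, so (h) does not meet the standard.
  Stage II.1 not carried; the policyholder fails its burden.
The insurer prevails on this issue.
— Issue III —
Stage III.1 — burden on policyholder; standard: the balance of probabilities (weight exceeds 55).
    (k): 59 > 55 [met]
  All elements met. The policyholder retains the burden for Stage III.2.
Stage III.2 — burden on policyholder; standard: clear and convincing evidence (weight is at least 78).
    (l): 74 (insurer's 49 disregarded) < 78 [not met]
  Not every element is met, so the policyholder fails to carry Stage III.2.
The insurer prevails on this issue.
Per-issue: Issue I → insurer; Issue II → insurer; Issue III → insurer. The policyholder must prevail on every issue; overall, the insurer prevails.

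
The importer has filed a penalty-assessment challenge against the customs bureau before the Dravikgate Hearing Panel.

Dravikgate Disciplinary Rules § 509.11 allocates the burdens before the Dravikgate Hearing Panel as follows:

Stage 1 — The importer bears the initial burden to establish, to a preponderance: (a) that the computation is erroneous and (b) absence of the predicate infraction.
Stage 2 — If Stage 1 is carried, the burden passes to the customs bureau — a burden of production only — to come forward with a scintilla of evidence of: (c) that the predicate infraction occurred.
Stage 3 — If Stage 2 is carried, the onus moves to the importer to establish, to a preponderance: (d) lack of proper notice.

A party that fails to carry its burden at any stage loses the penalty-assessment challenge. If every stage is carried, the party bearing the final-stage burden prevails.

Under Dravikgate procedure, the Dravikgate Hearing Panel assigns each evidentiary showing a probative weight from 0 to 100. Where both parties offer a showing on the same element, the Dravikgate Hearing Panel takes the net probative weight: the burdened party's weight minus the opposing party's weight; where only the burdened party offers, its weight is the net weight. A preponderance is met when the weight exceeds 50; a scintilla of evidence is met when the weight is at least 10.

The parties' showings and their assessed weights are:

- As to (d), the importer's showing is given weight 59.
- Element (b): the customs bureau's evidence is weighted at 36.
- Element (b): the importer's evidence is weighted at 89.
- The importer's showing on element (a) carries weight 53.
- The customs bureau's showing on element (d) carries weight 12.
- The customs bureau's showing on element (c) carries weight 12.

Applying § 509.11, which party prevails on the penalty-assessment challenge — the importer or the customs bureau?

At Stage 1 the importer must meet a preponderance (weight exceeds 50): on (a) the weight is 53, > 50, so (a) meets the standard; on (b) the weight is 89 less the opposing 36 gives net 53, > 50, so (b) meets the standard.
  Stage 1 is satisfied; the onus moves to the customs bureau.
At Stage 2 the customs bureau must meet a scintilla of evidence (weight is at least 10): on (c) the weight is 12, ≥ 10, so (c) meets the standard.
  All elements met. The burden passes to the importer.
At Stage 3 the importer must meet a preponderance (weight exceeds 50): on (d) the weight is 59 less the opposing 12 gives net 47, which does not exceed 50, so (d) does not meet the standard.
  Stage 3 not carried; the importer fails its burden.
The analysis ends at Stage 3; the customs bureau prevails.

customs bureau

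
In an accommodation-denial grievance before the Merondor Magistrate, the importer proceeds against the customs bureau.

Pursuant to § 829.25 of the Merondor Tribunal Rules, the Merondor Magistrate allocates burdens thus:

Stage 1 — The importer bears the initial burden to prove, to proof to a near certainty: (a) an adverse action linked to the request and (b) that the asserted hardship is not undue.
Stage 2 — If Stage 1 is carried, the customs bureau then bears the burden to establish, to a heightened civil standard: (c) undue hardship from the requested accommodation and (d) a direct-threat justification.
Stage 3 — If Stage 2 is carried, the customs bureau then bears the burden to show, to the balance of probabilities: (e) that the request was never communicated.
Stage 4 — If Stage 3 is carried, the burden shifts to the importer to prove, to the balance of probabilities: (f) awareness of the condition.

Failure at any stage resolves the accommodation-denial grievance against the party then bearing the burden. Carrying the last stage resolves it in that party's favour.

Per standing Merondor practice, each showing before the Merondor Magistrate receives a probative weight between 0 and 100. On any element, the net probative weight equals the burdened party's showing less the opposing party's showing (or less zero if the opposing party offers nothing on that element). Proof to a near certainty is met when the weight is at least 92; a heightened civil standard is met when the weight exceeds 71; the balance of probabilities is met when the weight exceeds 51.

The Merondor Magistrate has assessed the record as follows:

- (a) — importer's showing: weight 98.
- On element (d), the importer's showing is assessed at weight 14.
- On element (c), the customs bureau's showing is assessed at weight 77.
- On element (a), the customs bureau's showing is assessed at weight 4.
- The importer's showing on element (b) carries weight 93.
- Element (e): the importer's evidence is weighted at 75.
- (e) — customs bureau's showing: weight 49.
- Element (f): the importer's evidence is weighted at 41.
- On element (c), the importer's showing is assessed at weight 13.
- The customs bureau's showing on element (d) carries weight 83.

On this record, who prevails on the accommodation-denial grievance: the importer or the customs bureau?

importer

At Stage 1 the importer must meet proof to a near certainty (weight is at least 92): on (a) the weight is 98 less the opposing 4 gives net 94, which does reach 92, so (a) meets the standard; on (b) the weight is 93, ≥ 92, so (b) meets the standard.
  The importer carries Stage 1; the customs bureau now bears the burden.
At Stage 2 the customs bureau must meet a heightened civil standard (weight exceeds 71): on (c) the weight is 77 less the opposing 13 gives net 64, which does not exceed 71, so (c) does not meet the standard; on (d) the weight is 83 less the opposing 14 gives net 69, which does not exceed 71, so (d) does not meet the standard.
  Not every element is met, so the customs bureau fails to carry Stage 2.
The analysis ends at Stage 2; the importer prevails.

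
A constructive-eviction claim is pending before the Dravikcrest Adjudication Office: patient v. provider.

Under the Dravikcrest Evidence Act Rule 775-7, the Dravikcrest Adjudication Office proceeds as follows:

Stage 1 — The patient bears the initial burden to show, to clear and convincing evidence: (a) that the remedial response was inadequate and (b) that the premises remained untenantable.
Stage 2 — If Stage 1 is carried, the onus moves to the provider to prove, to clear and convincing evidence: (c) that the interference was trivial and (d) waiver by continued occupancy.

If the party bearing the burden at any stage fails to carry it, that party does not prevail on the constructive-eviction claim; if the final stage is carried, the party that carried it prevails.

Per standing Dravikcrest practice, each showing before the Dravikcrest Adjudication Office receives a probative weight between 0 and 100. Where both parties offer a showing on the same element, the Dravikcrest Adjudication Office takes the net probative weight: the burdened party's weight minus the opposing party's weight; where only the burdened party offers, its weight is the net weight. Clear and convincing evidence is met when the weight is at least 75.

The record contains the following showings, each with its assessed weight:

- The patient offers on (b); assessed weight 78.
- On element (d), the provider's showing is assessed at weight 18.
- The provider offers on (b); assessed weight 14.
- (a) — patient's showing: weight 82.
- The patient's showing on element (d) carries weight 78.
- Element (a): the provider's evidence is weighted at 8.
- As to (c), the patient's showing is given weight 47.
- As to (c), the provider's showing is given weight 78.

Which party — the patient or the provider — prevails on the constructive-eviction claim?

provider

Stage 1 — burden on patient; standard: clear and convincing evidence (weight is at least 75).
    (a): 82 − 8 = 74 < 75 [not met]
    (b): 78 − 14 = 64 < 75 [not met]
  The patient does not carry Stage 1.
The analysis ends at Stage 1; the provider prevails.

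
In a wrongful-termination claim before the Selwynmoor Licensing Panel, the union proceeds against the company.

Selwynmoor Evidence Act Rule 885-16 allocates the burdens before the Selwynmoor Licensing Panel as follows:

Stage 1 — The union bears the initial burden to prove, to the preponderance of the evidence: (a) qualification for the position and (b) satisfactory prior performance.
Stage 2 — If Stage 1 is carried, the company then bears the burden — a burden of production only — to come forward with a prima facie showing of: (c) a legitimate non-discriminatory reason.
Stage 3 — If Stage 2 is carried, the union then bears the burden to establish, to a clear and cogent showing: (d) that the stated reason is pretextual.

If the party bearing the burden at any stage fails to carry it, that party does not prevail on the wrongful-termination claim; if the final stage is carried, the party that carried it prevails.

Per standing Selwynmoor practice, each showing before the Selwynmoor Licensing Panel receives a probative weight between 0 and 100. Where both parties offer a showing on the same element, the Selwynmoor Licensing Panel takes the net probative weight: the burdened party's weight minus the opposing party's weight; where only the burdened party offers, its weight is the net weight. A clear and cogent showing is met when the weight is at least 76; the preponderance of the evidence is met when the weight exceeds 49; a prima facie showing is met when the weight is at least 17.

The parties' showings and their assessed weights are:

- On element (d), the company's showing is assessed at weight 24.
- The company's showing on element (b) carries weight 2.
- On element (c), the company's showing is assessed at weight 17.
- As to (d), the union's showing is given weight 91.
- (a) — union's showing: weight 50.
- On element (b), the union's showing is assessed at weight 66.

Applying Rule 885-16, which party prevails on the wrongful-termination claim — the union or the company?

company

Stage 1 (union, the preponderance of the evidence, weight exceeds 49): (a) 50 > 49 — meets; (b) net 66−2=64 > 49 — meets.
  Stage 1 is satisfied; the onus moves to the company.
Stage 2 (company, a prima facie showing, weight is at least 17): (c) 17 ≥ 17 — meets.
  The company carries Stage 2; the union now bears the burden.
Stage 3 (union, a clear and cogent showing, weight is at least 76): (d) net 91−24=67 < 76 — fails.
  Not every element is met, so the union fails to carry Stage 3.
So the company prevails.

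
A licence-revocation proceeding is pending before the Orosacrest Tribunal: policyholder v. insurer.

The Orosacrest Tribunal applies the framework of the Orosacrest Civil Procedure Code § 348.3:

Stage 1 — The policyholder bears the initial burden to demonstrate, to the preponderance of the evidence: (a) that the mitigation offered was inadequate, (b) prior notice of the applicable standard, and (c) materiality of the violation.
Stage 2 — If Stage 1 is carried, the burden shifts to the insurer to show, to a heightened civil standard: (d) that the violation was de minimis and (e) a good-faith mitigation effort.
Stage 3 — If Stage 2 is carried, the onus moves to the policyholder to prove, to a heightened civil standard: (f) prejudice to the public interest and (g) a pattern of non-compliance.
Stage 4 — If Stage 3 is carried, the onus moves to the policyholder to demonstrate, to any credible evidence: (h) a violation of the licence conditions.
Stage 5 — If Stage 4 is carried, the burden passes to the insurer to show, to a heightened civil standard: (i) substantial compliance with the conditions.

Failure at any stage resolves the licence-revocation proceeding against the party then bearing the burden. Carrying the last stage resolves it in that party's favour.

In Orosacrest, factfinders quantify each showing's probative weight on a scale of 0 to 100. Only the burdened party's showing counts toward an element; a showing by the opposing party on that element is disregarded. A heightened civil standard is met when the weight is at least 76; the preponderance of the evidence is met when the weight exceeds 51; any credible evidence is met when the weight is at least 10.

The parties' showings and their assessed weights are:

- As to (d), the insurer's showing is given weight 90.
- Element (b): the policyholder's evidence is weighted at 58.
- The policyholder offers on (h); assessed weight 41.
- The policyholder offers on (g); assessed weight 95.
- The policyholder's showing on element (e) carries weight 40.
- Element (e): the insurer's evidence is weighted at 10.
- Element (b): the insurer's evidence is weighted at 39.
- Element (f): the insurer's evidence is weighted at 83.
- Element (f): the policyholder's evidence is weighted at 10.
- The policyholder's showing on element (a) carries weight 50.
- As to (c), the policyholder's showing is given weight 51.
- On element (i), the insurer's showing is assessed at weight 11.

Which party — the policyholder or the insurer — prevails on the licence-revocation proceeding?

Stage 1 — burden on policyholder; standard: the preponderance of the evidence (weight exceeds 51).
    (a): 50 ≤ 51 [not met]
    (b): 58 (insurer's 39 disregarded) > 51 [met]
    (c): 51 ≤ 51 [not met]
  Not every element is met, so the policyholder fails to carry Stage 1.
The analysis ends at Stage 1; the insurer prevails.

insurer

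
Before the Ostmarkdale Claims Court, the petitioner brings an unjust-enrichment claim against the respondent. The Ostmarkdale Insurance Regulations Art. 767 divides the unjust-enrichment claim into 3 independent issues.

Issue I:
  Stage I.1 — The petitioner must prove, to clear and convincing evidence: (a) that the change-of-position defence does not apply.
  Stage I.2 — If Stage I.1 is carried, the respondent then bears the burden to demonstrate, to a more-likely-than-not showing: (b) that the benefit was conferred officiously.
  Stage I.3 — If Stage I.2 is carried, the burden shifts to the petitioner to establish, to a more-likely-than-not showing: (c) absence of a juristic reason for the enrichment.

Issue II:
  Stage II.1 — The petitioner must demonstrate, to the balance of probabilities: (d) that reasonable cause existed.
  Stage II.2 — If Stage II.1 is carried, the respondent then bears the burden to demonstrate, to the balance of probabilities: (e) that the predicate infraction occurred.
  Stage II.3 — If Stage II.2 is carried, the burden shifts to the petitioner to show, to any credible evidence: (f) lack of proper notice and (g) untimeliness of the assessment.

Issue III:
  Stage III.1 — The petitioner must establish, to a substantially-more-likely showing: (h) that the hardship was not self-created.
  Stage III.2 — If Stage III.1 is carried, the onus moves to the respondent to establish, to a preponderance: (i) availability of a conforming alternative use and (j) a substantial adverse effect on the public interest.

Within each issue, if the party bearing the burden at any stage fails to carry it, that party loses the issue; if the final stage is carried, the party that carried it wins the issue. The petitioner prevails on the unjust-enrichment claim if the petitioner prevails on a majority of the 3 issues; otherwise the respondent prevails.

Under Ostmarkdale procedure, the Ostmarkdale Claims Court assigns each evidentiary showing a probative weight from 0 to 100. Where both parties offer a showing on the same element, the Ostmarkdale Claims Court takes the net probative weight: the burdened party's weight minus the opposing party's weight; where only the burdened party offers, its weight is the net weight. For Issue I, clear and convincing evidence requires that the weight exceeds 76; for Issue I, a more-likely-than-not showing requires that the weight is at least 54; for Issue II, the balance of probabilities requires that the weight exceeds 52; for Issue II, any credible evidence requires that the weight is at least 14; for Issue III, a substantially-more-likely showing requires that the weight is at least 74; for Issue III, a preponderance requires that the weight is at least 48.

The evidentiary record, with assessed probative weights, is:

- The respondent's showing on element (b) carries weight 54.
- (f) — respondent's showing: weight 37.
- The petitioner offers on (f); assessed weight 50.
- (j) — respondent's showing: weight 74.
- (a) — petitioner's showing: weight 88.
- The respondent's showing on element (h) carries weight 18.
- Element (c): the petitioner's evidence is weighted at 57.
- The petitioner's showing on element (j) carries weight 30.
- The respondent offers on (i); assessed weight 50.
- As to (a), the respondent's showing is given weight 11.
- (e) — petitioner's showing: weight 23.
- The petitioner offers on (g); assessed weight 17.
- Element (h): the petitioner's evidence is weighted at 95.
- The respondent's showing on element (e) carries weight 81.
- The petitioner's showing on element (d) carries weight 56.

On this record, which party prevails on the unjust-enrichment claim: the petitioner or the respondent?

— Issue I —
At Stage I.1 the petitioner must meet clear and convincing evidence (weight exceeds 76): on (a) the weight is 88 less the opposing 11 gives net 77, > 76, so (a) meets the standard.
  Stage I.1 is satisfied; the onus moves to the respondent.
At Stage I.2 the respondent must meet a more-likely-than-not showing (weight is at least 54): on (b) the weight is 54, which does reach 54, so (b) meets the standard.
  Stage I.2 carried; the burden shifts to the petitioner.
At Stage I.3 the petitioner must meet a more-likely-than-not showing (weight is at least 54): on (c) the weight is 57, ≥ 54, so (c) meets the standard.
  Stage I.3 carried; the final stage is satisfied.
Every stage carried; the petitioner prevails on this issue.
— Issue II —
Stage II.1 (petitioner, the balance of probabilities, weight exceeds 52): (d) 56 > 52 — meets.
  Stage II.1 is satisfied; the onus moves to the respondent.
Stage II.2 (respondent, the balance of probabilities, weight exceeds 52): (e) net 81−23=58 > 52 — meets.
  Stage II.2 is satisfied; the onus moves to the petitioner.
Stage II.3 (petitioner, any credible evidence, weight is at least 14): (f) net 50−37=13 < 14 — fails; (g) 17 ≥ 14 — meets.
  Stage II.3 not carried; the petitioner fails its burden.
The analysis ends at Stage II.3; the respondent prevails on this issue.
— Issue III —
At Stage III.1 the petitioner must meet a substantially-more-likely showing (weight is at least 74): on (h) the weight is 95 less the opposing 18 gives net 77, which does reach 74, so (h) meets the standard.
  All elements met. The burden passes to the respondent.
At Stage III.2 the respondent must meet a preponderance (weight is at least 48): on (i) the weight is 50, which does reach 48, so (i) meets the standard; on (j) the weight is 74 less the opposing 30 gives net 44, < 48, so (j) does not meet the standard.
  The respondent does not carry Stage III.2.
The petitioner prevails on this issue.
Per-issue: Issue I → petitioner; Issue II → respondent; Issue III → petitioner. The petitioner must prevail on a majority of issues; overall, the petitioner prevails.

petitioner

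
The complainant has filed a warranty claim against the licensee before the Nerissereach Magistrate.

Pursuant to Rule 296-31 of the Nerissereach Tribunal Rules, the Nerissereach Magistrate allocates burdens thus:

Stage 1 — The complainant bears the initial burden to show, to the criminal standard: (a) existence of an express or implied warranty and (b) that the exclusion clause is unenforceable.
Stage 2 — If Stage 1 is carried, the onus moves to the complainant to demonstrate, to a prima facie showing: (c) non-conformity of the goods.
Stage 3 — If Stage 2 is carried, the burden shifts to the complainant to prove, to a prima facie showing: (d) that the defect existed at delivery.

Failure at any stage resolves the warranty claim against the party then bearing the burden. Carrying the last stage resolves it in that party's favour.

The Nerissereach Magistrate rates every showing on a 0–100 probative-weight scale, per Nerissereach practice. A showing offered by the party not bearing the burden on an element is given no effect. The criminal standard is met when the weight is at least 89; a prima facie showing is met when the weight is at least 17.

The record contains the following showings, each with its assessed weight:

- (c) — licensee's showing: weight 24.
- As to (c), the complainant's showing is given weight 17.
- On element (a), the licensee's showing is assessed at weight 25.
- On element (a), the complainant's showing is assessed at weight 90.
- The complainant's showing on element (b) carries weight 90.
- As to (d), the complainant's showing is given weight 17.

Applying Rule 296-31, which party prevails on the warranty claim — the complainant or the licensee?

Stage 1 — burden on complainant; standard: the criminal standard (weight is at least 89).
    (a): 90 (licensee's 25 disregarded) ≥ 89 [met]
    (b): 90 ≥ 89 [met]
  All elements met. The complainant retains the burden for Stage 2.
Stage 2 — burden on complainant; standard: a prima facie showing (weight is at least 17).
    (c): 17 (licensee's 24 disregarded) ≥ 17 [met]
  Stage 2 carried; the burden remains with the complainant.
Stage 3 — burden on complainant; standard: a prima facie showing (weight is at least 17).
    (d): 17 ≥ 17 [met]
  Stage 3 carried; the final stage is satisfied.
With every stage satisfied, the complainant prevails.

complainant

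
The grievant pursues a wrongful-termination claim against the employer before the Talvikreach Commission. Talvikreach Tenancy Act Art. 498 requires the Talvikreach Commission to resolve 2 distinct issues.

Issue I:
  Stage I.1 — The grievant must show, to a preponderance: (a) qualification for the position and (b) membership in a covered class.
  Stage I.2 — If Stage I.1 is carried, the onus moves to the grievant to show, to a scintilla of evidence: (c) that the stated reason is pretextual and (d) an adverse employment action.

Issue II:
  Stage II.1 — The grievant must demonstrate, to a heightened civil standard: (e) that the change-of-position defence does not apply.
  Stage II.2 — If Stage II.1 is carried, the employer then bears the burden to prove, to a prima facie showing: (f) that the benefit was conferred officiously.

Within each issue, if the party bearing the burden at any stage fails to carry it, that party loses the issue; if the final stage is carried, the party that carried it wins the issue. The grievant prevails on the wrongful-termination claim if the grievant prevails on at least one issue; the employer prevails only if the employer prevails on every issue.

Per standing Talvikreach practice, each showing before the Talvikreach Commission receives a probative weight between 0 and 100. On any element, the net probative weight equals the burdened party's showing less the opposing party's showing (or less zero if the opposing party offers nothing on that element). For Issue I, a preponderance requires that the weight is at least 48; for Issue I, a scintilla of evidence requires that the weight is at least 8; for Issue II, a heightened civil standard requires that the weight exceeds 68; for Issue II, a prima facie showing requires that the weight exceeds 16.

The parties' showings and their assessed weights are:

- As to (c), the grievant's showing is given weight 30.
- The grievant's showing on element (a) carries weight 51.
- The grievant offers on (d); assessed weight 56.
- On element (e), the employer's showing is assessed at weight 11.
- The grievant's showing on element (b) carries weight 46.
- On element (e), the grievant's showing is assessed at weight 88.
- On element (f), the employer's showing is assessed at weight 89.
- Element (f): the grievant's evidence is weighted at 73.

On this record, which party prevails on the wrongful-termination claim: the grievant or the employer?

grievant

— Issue I —
Stage I.1 (grievant, a preponderance, weight is at least 48): (a) 51 ≥ 48 — meets; (b) 46 < 48 — fails.
  Stage I.1 not carried; the grievant fails its burden.
The employer prevails on this issue.
— Issue II —
Stage II.1 (grievant, a heightened civil standard, weight exceeds 68): (e) net 88−11=77 > 68 — meets.
  Stage II.1 is satisfied; the onus moves to the employer.
Stage II.2 (employer, a prima facie showing, weight exceeds 16): (f) net 89−73=16 ≤ 16 — fails.
  Stage II.2 not carried; the employer fails its burden.
The analysis ends at Stage II.2; the grievant prevails on this issue.
Per-issue: Issue I → employer; Issue II → grievant. The grievant must prevail on at least one issue; overall, the grievant prevails.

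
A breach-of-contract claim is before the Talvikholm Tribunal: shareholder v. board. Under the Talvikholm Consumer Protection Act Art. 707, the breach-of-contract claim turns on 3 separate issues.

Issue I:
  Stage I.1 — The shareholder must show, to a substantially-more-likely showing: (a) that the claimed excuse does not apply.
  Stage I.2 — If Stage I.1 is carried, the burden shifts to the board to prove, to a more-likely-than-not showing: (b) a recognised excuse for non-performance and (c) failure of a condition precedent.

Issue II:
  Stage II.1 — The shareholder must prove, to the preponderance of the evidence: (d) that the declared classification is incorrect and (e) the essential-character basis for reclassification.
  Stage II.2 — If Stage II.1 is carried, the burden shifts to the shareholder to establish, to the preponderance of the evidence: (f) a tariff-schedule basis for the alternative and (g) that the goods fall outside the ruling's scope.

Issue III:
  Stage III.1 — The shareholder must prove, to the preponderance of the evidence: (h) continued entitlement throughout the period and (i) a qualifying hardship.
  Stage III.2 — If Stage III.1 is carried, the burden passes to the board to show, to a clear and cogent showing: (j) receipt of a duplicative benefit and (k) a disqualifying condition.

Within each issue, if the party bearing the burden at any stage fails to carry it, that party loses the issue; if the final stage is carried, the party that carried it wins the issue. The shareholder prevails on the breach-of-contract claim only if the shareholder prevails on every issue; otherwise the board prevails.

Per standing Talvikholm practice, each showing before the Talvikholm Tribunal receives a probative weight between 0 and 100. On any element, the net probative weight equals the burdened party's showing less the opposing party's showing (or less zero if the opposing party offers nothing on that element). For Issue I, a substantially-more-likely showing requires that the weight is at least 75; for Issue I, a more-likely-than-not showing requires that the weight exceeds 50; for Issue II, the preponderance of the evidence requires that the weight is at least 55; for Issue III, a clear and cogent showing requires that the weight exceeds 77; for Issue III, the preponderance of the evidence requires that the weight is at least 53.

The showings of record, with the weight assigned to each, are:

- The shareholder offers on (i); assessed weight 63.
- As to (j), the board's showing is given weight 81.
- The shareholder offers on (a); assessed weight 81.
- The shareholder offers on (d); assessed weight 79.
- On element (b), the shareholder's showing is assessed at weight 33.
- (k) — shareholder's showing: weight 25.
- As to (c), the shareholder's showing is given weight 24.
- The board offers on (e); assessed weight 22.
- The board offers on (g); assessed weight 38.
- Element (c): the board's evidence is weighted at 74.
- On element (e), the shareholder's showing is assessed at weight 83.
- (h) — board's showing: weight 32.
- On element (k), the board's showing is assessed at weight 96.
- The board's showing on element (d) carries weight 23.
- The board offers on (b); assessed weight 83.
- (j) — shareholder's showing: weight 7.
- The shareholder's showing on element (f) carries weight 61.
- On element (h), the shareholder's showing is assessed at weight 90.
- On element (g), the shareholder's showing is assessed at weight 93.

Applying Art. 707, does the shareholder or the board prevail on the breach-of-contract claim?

— Issue I —
At Stage I.1 the shareholder must meet a substantially-more-likely showing (weight is at least 75): on (a) the weight is 81, ≥ 75, so (a) meets the standard.
  Stage I.1 carried; the burden shifts to the board.
At Stage I.2 the board must meet a more-likely-than-not showing (weight exceeds 50): on (b) the weight is 83 less the opposing 33 gives net 50, which does not exceed 50, so (b) does not meet the standard; on (c) the weight is 74 less the opposing 24 gives net 50, ≤ 50, so (c) does not meet the standard.
  The board does not carry Stage I.2.
So the shareholder prevails on this issue.
— Issue II —
Stage II.1 — burden on shareholder; standard: the preponderance of the evidence (weight is at least 55).
    (d): 79 − 23 = 56 ≥ 55 [met]
    (e): 83 − 22 = 61 ≥ 55 [met]
  Stage II.1 carried; the burden remains with the shareholder.
Stage II.2 — burden on shareholder; standard: the preponderance of the evidence (weight is at least 55).
    (f): 61 ≥ 55 [met]
    (g): 93 − 38 = 55 ≥ 55 [met]
  Stage II.2 carried; the final stage is satisfied.
Every stage carried; the shareholder prevails on this issue.
— Issue III —
At Stage III.1 the shareholder must meet the preponderance of the evidence (weight is at least 53): on (h) the weight is 90 less the opposing 32 gives net 58, ≥ 53, so (h) meets the standard; on (i) the weight is 63, ≥ 53, so (i) meets the standard.
  Stage III.1 is satisfied; the onus moves to the board.
At Stage III.2 the board must meet a clear and cogent showing (weight exceeds 77): on (j) the weight is 81 less the opposing 7 gives net 74, which does not exceed 77, so (j) does not meet the standard; on (k) the weight is 96 less the opposing 25 gives net 71, ≤ 77, so (k) does not meet the standard.
  The board does not carry Stage III.2.
The shareholder prevails on this issue.
Per-issue: Issue I → shareholder; Issue II → shareholder; Issue III → shareholder. The shareholder must prevail on every issue; overall, the shareholder prevails.

shareholder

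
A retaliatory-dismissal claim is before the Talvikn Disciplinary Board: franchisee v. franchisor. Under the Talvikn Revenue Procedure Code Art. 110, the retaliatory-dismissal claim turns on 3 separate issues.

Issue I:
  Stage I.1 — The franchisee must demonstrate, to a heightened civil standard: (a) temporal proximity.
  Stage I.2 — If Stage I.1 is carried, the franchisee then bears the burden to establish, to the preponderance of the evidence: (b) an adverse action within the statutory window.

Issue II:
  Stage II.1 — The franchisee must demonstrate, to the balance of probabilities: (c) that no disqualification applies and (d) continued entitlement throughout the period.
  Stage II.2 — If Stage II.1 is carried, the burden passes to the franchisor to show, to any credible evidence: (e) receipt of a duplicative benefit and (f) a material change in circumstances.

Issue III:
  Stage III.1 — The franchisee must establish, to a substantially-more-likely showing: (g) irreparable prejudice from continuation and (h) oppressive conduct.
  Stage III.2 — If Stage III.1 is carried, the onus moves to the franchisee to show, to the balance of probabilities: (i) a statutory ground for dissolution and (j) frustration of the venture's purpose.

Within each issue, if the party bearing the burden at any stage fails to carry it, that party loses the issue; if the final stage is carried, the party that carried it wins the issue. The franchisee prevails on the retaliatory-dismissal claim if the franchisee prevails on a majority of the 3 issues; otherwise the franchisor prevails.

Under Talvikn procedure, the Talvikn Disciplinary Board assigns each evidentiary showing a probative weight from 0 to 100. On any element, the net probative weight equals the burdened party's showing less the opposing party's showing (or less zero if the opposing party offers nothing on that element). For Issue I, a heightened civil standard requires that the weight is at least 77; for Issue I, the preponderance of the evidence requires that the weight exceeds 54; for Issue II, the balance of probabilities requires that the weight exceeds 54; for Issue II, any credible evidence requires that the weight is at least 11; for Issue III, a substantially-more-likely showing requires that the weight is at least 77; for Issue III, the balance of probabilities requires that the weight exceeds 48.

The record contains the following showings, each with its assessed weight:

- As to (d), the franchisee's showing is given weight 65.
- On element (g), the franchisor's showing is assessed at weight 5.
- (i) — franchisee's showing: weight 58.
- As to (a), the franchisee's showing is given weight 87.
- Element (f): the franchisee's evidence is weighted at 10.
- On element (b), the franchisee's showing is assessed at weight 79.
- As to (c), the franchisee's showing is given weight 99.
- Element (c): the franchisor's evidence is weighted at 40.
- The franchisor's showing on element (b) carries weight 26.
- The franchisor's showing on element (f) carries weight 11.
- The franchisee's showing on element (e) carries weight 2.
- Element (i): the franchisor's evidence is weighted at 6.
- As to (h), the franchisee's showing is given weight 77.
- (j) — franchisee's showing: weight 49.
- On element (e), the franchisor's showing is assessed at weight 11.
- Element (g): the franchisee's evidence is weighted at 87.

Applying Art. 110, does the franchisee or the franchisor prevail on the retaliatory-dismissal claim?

franchisee

— Issue I —
Stage I.1 (franchisee, a heightened civil standard, weight is at least 77): (a) 87 ≥ 77 — meets.
  Stage I.1 carried; the burden remains with the franchisee.
Stage I.2 (franchisee, the preponderance of the evidence, weight exceeds 54): (b) net 79−26=53 ≤ 54 — fails.
  Not every element is met, so the franchisee fails to carry Stage I.2.
So the franchisor prevails on this issue.
— Issue II —
At Stage II.1 the franchisee must meet the balance of probabilities (weight exceeds 54): on (c) the weight is 99 less the opposing 40 gives net 59, > 54, so (c) meets the standard; on (d) the weight is 65, which does exceed 54, so (d) meets the standard.
  The franchisee carries Stage II.1; the franchisor now bears the burden.
At Stage II.2 the franchisor must meet any credible evidence (weight is at least 11): on (e) the weight is 11 less the opposing 2 gives net 9, < 11, so (e) does not meet the standard; on (f) the weight is 11 less the opposing 10 gives net 1, which does not reach 11, so (f) does not meet the standard.
  Not every element is met, so the franchisor fails to carry Stage II.2.
The franchisee prevails on this issue.
— Issue III —
At Stage III.1 the franchisee must meet a substantially-more-likely showing (weight is at least 77): on (g) the weight is 87 less the opposing 5 gives net 82, which does reach 77, so (g) meets the standard; on (h) the weight is 77, which does reach 77, so (h) meets the standard.
  Stage III.1 carried; the burden remains with the franchisee.
At Stage III.2 the franchisee must meet the balance of probabilities (weight exceeds 48): on (i) the weight is 58 less the opposing 6 gives net 52, > 48, so (i) meets the standard; on (j) the weight is 49, > 48, so (j) meets the standard.
  All elements met at the final stage.
All stages carried — the franchisee prevails on this issue.
Per-issue: Issue I → franchisor; Issue II → franchisee; Issue III → franchisee. The franchisee must prevail on a majority of issues; overall, the franchisee prevails.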